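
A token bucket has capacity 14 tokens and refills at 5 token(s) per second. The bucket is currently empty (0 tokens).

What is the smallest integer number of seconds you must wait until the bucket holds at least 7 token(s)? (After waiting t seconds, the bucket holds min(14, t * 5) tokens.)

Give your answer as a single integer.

Need t * 5 >= 7, so t >= 7/5.
Smallest integer t = ceil(7/5) = 2.

Answer: 2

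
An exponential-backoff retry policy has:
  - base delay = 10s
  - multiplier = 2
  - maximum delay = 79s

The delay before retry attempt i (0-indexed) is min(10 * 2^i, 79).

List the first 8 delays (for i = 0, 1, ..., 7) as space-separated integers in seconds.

Answer: 10 20 40 79 79 79 79 79

Derivation:
Computing each delay:
  i=0: min(10*2^0, 79) = 10
  i=1: min(10*2^1, 79) = 20
  i=2: min(10*2^2, 79) = 40
  i=3: min(10*2^3, 79) = 79
  i=4: min(10*2^4, 79) = 79
  i=5: min(10*2^5, 79) = 79
  i=6: min(10*2^6, 79) = 79
  i=7: min(10*2^7, 79) = 79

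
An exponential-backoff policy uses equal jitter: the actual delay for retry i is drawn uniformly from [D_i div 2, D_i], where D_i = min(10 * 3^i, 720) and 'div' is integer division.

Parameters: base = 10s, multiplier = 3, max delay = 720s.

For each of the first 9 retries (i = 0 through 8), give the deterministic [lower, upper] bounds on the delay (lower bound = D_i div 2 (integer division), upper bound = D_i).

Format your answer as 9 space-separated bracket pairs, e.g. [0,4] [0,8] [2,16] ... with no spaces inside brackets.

Answer: [5,10] [15,30] [45,90] [135,270] [360,720] [360,720] [360,720] [360,720] [360,720]

Derivation:
Computing bounds per retry:
  i=0: D_i=min(10*3^0,720)=10, bounds=[5,10]
  i=1: D_i=min(10*3^1,720)=30, bounds=[15,30]
  i=2: D_i=min(10*3^2,720)=90, bounds=[45,90]
  i=3: D_i=min(10*3^3,720)=270, bounds=[135,270]
  i=4: D_i=min(10*3^4,720)=720, bounds=[360,720]
  i=5: D_i=min(10*3^5,720)=720, bounds=[360,720]
  i=6: D_i=min(10*3^6,720)=720, bounds=[360,720]
  i=7: D_i=min(10*3^7,720)=720, bounds=[360,720]
  i=8: D_i=min(10*3^8,720)=720, bounds=[360,720]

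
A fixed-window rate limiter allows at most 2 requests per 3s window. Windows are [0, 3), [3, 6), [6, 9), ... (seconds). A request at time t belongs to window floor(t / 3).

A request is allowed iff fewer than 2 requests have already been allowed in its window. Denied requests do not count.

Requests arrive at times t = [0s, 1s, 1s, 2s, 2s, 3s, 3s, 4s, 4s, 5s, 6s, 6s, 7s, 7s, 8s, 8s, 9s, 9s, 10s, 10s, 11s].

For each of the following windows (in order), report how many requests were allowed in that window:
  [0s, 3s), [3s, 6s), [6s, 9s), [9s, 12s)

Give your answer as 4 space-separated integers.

Answer: 2 2 2 2

Derivation:
Processing requests:
  req#1 t=0s (window 0): ALLOW
  req#2 t=1s (window 0): ALLOW
  req#3 t=1s (window 0): DENY
  req#4 t=2s (window 0): DENY
  req#5 t=2s (window 0): DENY
  req#6 t=3s (window 1): ALLOW
  req#7 t=3s (window 1): ALLOW
  req#8 t=4s (window 1): DENY
  req#9 t=4s (window 1): DENY
  req#10 t=5s (window 1): DENY
  req#11 t=6s (window 2): ALLOW
  req#12 t=6s (window 2): ALLOW
  req#13 t=7s (window 2): DENY
  req#14 t=7s (window 2): DENY
  req#15 t=8s (window 2): DENY
  req#16 t=8s (window 2): DENY
  req#17 t=9s (window 3): ALLOW
  req#18 t=9s (window 3): ALLOW
  req#19 t=10s (window 3): DENY
  req#20 t=10s (window 3): DENY
  req#21 t=11s (window 3): DENY

Allowed counts by window: 2 2 2 2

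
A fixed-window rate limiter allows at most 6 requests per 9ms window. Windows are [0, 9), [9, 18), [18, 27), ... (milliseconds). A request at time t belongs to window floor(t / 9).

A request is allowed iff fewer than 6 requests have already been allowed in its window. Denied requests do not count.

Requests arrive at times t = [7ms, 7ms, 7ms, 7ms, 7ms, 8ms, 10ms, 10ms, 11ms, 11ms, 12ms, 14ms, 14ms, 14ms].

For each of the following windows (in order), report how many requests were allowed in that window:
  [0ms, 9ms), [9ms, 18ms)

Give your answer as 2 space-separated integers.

Processing requests:
  req#1 t=7ms (window 0): ALLOW
  req#2 t=7ms (window 0): ALLOW
  req#3 t=7ms (window 0): ALLOW
  req#4 t=7ms (window 0): ALLOW
  req#5 t=7ms (window 0): ALLOW
  req#6 t=8ms (window 0): ALLOW
  req#7 t=10ms (window 1): ALLOW
  req#8 t=10ms (window 1): ALLOW
  req#9 t=11ms (window 1): ALLOW
  req#10 t=11ms (window 1): ALLOW
  req#11 t=12ms (window 1): ALLOW
  req#12 t=14ms (window 1): ALLOW
  req#13 t=14ms (window 1): DENY
  req#14 t=14ms (window 1): DENY

Allowed counts by window: 6 6

Answer: 6 6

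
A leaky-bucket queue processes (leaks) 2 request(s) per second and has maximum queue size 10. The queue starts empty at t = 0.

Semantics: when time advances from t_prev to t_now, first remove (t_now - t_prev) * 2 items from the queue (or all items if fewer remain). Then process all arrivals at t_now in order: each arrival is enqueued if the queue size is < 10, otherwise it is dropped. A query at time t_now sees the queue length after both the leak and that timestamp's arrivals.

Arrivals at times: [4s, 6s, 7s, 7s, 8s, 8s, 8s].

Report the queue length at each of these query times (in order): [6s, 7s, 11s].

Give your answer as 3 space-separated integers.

Answer: 1 2 0

Derivation:
Queue lengths at query times:
  query t=6s: backlog = 1
  query t=7s: backlog = 2
  query t=11s: backlog = 0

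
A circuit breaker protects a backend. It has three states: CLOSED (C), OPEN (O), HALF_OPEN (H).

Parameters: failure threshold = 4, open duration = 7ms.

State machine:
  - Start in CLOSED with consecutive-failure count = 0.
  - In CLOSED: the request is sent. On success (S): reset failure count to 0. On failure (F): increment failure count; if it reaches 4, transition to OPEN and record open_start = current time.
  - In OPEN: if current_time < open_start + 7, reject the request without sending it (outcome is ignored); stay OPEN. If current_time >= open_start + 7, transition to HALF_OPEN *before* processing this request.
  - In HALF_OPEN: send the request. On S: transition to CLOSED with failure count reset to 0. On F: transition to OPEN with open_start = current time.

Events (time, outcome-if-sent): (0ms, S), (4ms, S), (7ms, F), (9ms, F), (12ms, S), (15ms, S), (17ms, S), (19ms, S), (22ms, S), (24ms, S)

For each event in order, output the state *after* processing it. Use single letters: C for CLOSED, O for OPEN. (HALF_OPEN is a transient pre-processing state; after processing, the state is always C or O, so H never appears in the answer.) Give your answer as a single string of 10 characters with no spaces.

Answer: CCCCCCCCCC

Derivation:
State after each event:
  event#1 t=0ms outcome=S: state=CLOSED
  event#2 t=4ms outcome=S: state=CLOSED
  event#3 t=7ms outcome=F: state=CLOSED
  event#4 t=9ms outcome=F: state=CLOSED
  event#5 t=12ms outcome=S: state=CLOSED
  event#6 t=15ms outcome=S: state=CLOSED
  event#7 t=17ms outcome=S: state=CLOSED
  event#8 t=19ms outcome=S: state=CLOSED
  event#9 t=22ms outcome=S: state=CLOSED
  event#10 t=24ms outcome=S: state=CLOSED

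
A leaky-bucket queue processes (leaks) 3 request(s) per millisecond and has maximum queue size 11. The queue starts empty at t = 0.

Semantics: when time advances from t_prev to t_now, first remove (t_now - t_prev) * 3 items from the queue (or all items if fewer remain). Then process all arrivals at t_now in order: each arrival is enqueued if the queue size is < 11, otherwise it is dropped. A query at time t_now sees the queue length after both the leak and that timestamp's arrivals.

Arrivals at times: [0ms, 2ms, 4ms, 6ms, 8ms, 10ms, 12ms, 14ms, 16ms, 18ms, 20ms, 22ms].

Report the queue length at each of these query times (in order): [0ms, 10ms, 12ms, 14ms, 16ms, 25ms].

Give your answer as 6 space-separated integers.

Queue lengths at query times:
  query t=0ms: backlog = 1
  query t=10ms: backlog = 1
  query t=12ms: backlog = 1
  query t=14ms: backlog = 1
  query t=16ms: backlog = 1
  query t=25ms: backlog = 0

Answer: 1 1 1 1 1 0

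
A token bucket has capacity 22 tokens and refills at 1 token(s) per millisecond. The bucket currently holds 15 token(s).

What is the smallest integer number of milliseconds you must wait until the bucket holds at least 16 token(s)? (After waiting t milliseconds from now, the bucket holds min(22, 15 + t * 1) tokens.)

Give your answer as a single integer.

Need 15 + t * 1 >= 16, so t >= 1/1.
Smallest integer t = ceil(1/1) = 1.

Answer: 1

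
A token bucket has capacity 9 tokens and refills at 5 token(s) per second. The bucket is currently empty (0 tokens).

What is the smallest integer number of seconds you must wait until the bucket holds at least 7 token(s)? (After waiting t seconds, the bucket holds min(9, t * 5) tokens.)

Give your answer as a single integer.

Answer: 2

Derivation:
Need t * 5 >= 7, so t >= 7/5.
Smallest integer t = ceil(7/5) = 2.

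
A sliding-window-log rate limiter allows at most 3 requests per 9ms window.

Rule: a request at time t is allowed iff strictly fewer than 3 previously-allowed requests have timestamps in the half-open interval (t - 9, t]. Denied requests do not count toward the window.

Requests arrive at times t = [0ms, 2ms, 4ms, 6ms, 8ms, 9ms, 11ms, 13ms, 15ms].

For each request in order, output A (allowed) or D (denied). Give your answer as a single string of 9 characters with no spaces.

Answer: AAADDAAAD

Derivation:
Tracking allowed requests in the window:
  req#1 t=0ms: ALLOW
  req#2 t=2ms: ALLOW
  req#3 t=4ms: ALLOW
  req#4 t=6ms: DENY
  req#5 t=8ms: DENY
  req#6 t=9ms: ALLOW
  req#7 t=11ms: ALLOW
  req#8 t=13ms: ALLOW
  req#9 t=15ms: DENY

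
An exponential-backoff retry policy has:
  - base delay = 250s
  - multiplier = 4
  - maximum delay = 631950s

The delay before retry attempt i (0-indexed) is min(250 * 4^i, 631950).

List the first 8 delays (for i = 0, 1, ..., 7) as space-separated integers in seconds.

Answer: 250 1000 4000 16000 64000 256000 631950 631950

Derivation:
Computing each delay:
  i=0: min(250*4^0, 631950) = 250
  i=1: min(250*4^1, 631950) = 1000
  i=2: min(250*4^2, 631950) = 4000
  i=3: min(250*4^3, 631950) = 16000
  i=4: min(250*4^4, 631950) = 64000
  i=5: min(250*4^5, 631950) = 256000
  i=6: min(250*4^6, 631950) = 631950
  i=7: min(250*4^7, 631950) = 631950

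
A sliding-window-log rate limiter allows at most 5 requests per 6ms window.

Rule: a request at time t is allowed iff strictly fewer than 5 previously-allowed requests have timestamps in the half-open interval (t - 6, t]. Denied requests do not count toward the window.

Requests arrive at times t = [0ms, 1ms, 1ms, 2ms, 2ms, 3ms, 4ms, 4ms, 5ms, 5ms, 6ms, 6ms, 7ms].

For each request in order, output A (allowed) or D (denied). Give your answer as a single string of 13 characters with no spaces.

Answer: AAAAADDDDDADA

Derivation:
Tracking allowed requests in the window:
  req#1 t=0ms: ALLOW
  req#2 t=1ms: ALLOW
  req#3 t=1ms: ALLOW
  req#4 t=2ms: ALLOW
  req#5 t=2ms: ALLOW
  req#6 t=3ms: DENY
  req#7 t=4ms: DENY
  req#8 t=4ms: DENY
  req#9 t=5ms: DENY
  req#10 t=5ms: DENY
  req#11 t=6ms: ALLOW
  req#12 t=6ms: DENY
  req#13 t=7ms: ALLOW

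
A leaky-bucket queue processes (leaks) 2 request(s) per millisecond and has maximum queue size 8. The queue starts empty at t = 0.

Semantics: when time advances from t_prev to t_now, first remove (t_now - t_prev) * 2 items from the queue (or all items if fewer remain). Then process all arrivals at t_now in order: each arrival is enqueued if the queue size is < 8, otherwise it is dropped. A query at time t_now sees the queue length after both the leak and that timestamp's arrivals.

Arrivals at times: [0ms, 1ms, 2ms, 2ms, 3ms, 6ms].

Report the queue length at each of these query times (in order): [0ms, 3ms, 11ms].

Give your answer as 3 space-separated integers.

Answer: 1 1 0

Derivation:
Queue lengths at query times:
  query t=0ms: backlog = 1
  query t=3ms: backlog = 1
  query t=11ms: backlog = 0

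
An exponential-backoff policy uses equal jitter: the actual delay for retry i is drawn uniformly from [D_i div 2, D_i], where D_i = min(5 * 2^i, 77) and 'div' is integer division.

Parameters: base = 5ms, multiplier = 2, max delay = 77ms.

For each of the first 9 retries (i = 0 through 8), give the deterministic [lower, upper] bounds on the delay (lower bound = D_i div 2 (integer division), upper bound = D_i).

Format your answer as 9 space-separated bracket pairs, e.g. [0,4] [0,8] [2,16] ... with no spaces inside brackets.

Computing bounds per retry:
  i=0: D_i=min(5*2^0,77)=5, bounds=[2,5]
  i=1: D_i=min(5*2^1,77)=10, bounds=[5,10]
  i=2: D_i=min(5*2^2,77)=20, bounds=[10,20]
  i=3: D_i=min(5*2^3,77)=40, bounds=[20,40]
  i=4: D_i=min(5*2^4,77)=77, bounds=[38,77]
  i=5: D_i=min(5*2^5,77)=77, bounds=[38,77]
  i=6: D_i=min(5*2^6,77)=77, bounds=[38,77]
  i=7: D_i=min(5*2^7,77)=77, bounds=[38,77]
  i=8: D_i=min(5*2^8,77)=77, bounds=[38,77]

Answer: [2,5] [5,10] [10,20] [20,40] [38,77] [38,77] [38,77] [38,77] [38,77]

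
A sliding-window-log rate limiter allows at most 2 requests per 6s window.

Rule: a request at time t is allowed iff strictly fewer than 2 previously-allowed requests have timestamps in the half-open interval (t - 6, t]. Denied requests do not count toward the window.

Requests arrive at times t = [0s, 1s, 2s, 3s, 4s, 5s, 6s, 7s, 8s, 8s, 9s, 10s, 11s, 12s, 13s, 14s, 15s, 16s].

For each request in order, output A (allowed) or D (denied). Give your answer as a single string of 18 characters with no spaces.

Tracking allowed requests in the window:
  req#1 t=0s: ALLOW
  req#2 t=1s: ALLOW
  req#3 t=2s: DENY
  req#4 t=3s: DENY
  req#5 t=4s: DENY
  req#6 t=5s: DENY
  req#7 t=6s: ALLOW
  req#8 t=7s: ALLOW
  req#9 t=8s: DENY
  req#10 t=8s: DENY
  req#11 t=9s: DENY
  req#12 t=10s: DENY
  req#13 t=11s: DENY
  req#14 t=12s: ALLOW
  req#15 t=13s: ALLOW
  req#16 t=14s: DENY
  req#17 t=15s: DENY
  req#18 t=16s: DENY

Answer: AADDDDAADDDDDAADDD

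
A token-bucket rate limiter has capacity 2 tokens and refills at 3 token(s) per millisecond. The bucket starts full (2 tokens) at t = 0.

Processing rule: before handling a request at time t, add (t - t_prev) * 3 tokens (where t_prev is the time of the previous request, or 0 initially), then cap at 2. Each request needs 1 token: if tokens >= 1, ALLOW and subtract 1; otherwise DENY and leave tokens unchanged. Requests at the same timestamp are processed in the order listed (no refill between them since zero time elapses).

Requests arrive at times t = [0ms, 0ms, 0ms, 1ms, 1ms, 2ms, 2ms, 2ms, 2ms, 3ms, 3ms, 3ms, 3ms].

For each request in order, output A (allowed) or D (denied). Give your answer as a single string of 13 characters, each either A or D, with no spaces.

Simulating step by step:
  req#1 t=0ms: ALLOW
  req#2 t=0ms: ALLOW
  req#3 t=0ms: DENY
  req#4 t=1ms: ALLOW
  req#5 t=1ms: ALLOW
  req#6 t=2ms: ALLOW
  req#7 t=2ms: ALLOW
  req#8 t=2ms: DENY
  req#9 t=2ms: DENY
  req#10 t=3ms: ALLOW
  req#11 t=3ms: ALLOW
  req#12 t=3ms: DENY
  req#13 t=3ms: DENY

Answer: AADAAAADDAADD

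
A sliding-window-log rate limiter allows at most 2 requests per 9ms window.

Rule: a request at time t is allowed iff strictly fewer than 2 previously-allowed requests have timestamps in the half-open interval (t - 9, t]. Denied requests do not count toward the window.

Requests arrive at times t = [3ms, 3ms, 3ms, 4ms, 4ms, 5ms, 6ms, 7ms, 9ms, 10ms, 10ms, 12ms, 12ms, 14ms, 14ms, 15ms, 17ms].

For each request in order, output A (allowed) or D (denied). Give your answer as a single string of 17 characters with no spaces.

Answer: AADDDDDDDDDAADDDD

Derivation:
Tracking allowed requests in the window:
  req#1 t=3ms: ALLOW
  req#2 t=3ms: ALLOW
  req#3 t=3ms: DENY
  req#4 t=4ms: DENY
  req#5 t=4ms: DENY
  req#6 t=5ms: DENY
  req#7 t=6ms: DENY
  req#8 t=7ms: DENY
  req#9 t=9ms: DENY
  req#10 t=10ms: DENY
  req#11 t=10ms: DENY
  req#12 t=12ms: ALLOW
  req#13 t=12ms: ALLOW
  req#14 t=14ms: DENY
  req#15 t=14ms: DENY
  req#16 t=15ms: DENY
  req#17 t=17ms: DENY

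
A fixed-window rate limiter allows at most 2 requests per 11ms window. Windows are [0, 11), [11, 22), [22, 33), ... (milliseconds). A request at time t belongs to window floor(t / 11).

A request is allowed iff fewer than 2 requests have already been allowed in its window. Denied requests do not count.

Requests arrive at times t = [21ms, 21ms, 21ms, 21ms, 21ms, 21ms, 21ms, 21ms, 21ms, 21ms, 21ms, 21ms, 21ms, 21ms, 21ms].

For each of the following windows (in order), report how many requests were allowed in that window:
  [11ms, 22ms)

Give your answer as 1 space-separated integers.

Answer: 2

Derivation:
Processing requests:
  req#1 t=21ms (window 1): ALLOW
  req#2 t=21ms (window 1): ALLOW
  req#3 t=21ms (window 1): DENY
  req#4 t=21ms (window 1): DENY
  req#5 t=21ms (window 1): DENY
  req#6 t=21ms (window 1): DENY
  req#7 t=21ms (window 1): DENY
  req#8 t=21ms (window 1): DENY
  req#9 t=21ms (window 1): DENY
  req#10 t=21ms (window 1): DENY
  req#11 t=21ms (window 1): DENY
  req#12 t=21ms (window 1): DENY
  req#13 t=21ms (window 1): DENY
  req#14 t=21ms (window 1): DENY
  req#15 t=21ms (window 1): DENY

Allowed counts by window: 2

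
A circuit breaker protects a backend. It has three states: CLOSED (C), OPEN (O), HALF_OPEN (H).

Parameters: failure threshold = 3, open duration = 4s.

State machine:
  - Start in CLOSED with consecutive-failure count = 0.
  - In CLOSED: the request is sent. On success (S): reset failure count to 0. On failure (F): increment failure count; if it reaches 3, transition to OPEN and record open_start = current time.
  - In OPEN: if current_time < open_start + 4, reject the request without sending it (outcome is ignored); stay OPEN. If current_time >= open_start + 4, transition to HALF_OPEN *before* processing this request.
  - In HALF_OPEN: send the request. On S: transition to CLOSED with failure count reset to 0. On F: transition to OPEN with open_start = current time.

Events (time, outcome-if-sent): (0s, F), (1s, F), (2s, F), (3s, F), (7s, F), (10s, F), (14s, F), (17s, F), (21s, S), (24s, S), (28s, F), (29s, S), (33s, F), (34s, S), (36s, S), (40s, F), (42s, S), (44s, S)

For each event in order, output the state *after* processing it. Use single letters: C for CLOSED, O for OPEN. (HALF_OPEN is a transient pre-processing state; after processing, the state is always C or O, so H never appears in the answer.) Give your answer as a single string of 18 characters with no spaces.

State after each event:
  event#1 t=0s outcome=F: state=CLOSED
  event#2 t=1s outcome=F: state=CLOSED
  event#3 t=2s outcome=F: state=OPEN
  event#4 t=3s outcome=F: state=OPEN
  event#5 t=7s outcome=F: state=OPEN
  event#6 t=10s outcome=F: state=OPEN
  event#7 t=14s outcome=F: state=OPEN
  event#8 t=17s outcome=F: state=OPEN
  event#9 t=21s outcome=S: state=CLOSED
  event#10 t=24s outcome=S: state=CLOSED
  event#11 t=28s outcome=F: state=CLOSED
  event#12 t=29s outcome=S: state=CLOSED
  event#13 t=33s outcome=F: state=CLOSED
  event#14 t=34s outcome=S: state=CLOSED
  event#15 t=36s outcome=S: state=CLOSED
  event#16 t=40s outcome=F: state=CLOSED
  event#17 t=42s outcome=S: state=CLOSED
  event#18 t=44s outcome=S: state=CLOSED

Answer: CCOOOOOOCCCCCCCCCC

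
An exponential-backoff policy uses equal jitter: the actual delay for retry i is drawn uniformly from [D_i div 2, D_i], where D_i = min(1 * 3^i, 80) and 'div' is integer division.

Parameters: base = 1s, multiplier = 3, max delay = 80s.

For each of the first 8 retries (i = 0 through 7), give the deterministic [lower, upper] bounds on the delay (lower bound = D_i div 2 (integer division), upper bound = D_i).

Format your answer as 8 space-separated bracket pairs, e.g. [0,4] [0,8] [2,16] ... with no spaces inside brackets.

Computing bounds per retry:
  i=0: D_i=min(1*3^0,80)=1, bounds=[0,1]
  i=1: D_i=min(1*3^1,80)=3, bounds=[1,3]
  i=2: D_i=min(1*3^2,80)=9, bounds=[4,9]
  i=3: D_i=min(1*3^3,80)=27, bounds=[13,27]
  i=4: D_i=min(1*3^4,80)=80, bounds=[40,80]
  i=5: D_i=min(1*3^5,80)=80, bounds=[40,80]
  i=6: D_i=min(1*3^6,80)=80, bounds=[40,80]
  i=7: D_i=min(1*3^7,80)=80, bounds=[40,80]

Answer: [0,1] [1,3] [4,9] [13,27] [40,80] [40,80] [40,80] [40,80]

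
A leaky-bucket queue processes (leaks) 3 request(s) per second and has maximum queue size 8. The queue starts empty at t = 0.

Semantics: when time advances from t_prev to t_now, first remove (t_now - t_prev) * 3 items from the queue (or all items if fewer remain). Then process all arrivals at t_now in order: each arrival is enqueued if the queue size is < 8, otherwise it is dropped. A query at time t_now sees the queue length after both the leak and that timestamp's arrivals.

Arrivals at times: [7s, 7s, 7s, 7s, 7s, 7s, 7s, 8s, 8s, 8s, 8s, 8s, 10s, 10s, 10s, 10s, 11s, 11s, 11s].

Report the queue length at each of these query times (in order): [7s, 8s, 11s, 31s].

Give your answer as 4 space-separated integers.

Answer: 7 8 6 0

Derivation:
Queue lengths at query times:
  query t=7s: backlog = 7
  query t=8s: backlog = 8
  query t=11s: backlog = 6
  query t=31s: backlog = 0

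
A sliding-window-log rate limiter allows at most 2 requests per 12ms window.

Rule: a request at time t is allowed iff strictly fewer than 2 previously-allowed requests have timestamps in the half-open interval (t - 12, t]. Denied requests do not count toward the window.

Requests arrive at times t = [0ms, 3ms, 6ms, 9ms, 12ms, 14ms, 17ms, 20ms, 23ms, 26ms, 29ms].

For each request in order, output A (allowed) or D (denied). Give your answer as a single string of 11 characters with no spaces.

Answer: AADDADADDAA

Derivation:
Tracking allowed requests in the window:
  req#1 t=0ms: ALLOW
  req#2 t=3ms: ALLOW
  req#3 t=6ms: DENY
  req#4 t=9ms: DENY
  req#5 t=12ms: ALLOW
  req#6 t=14ms: DENY
  req#7 t=17ms: ALLOW
  req#8 t=20ms: DENY
  req#9 t=23ms: DENY
  req#10 t=26ms: ALLOW
  req#11 t=29ms: ALLOW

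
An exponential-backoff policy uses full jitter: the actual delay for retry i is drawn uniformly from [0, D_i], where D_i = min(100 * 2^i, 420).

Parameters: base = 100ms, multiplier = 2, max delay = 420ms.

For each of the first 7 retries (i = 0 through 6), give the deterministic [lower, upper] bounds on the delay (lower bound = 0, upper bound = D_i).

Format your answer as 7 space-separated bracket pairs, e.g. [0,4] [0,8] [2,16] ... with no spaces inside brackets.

Computing bounds per retry:
  i=0: D_i=min(100*2^0,420)=100, bounds=[0,100]
  i=1: D_i=min(100*2^1,420)=200, bounds=[0,200]
  i=2: D_i=min(100*2^2,420)=400, bounds=[0,400]
  i=3: D_i=min(100*2^3,420)=420, bounds=[0,420]
  i=4: D_i=min(100*2^4,420)=420, bounds=[0,420]
  i=5: D_i=min(100*2^5,420)=420, bounds=[0,420]
  i=6: D_i=min(100*2^6,420)=420, bounds=[0,420]

Answer: [0,100] [0,200] [0,400] [0,420] [0,420] [0,420] [0,420]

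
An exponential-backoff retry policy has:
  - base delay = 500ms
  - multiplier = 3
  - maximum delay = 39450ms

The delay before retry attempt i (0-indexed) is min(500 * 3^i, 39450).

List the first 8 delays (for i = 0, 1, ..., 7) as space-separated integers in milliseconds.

Computing each delay:
  i=0: min(500*3^0, 39450) = 500
  i=1: min(500*3^1, 39450) = 1500
  i=2: min(500*3^2, 39450) = 4500
  i=3: min(500*3^3, 39450) = 13500
  i=4: min(500*3^4, 39450) = 39450
  i=5: min(500*3^5, 39450) = 39450
  i=6: min(500*3^6, 39450) = 39450
  i=7: min(500*3^7, 39450) = 39450

Answer: 500 1500 4500 13500 39450 39450 39450 39450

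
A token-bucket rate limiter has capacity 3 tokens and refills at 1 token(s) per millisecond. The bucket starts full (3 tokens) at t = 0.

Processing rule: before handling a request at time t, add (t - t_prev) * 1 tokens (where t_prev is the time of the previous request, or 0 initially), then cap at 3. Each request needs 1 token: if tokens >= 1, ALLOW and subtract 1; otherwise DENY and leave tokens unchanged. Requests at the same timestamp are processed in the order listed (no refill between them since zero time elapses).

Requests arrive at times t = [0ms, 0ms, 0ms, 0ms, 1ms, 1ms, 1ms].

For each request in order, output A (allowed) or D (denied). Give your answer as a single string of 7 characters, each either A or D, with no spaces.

Answer: AAADADD

Derivation:
Simulating step by step:
  req#1 t=0ms: ALLOW
  req#2 t=0ms: ALLOW
  req#3 t=0ms: ALLOW
  req#4 t=0ms: DENY
  req#5 t=1ms: ALLOW
  req#6 t=1ms: DENY
  req#7 t=1ms: DENY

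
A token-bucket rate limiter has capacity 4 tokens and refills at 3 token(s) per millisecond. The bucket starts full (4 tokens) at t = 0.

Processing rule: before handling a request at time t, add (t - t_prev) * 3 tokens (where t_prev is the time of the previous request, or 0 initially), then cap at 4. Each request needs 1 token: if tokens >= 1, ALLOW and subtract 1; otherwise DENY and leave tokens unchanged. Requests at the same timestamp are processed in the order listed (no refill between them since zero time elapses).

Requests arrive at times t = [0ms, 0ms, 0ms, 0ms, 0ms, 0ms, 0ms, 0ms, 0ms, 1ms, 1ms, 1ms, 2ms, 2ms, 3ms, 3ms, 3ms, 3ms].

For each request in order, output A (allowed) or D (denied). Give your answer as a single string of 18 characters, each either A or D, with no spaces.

Answer: AAAADDDDDAAAAAAAAA

Derivation:
Simulating step by step:
  req#1 t=0ms: ALLOW
  req#2 t=0ms: ALLOW
  req#3 t=0ms: ALLOW
  req#4 t=0ms: ALLOW
  req#5 t=0ms: DENY
  req#6 t=0ms: DENY
  req#7 t=0ms: DENY
  req#8 t=0ms: DENY
  req#9 t=0ms: DENY
  req#10 t=1ms: ALLOW
  req#11 t=1ms: ALLOW
  req#12 t=1ms: ALLOW
  req#13 t=2ms: ALLOW
  req#14 t=2ms: ALLOW
  req#15 t=3ms: ALLOW
  req#16 t=3ms: ALLOW
  req#17 t=3ms: ALLOW
  req#18 t=3ms: ALLOW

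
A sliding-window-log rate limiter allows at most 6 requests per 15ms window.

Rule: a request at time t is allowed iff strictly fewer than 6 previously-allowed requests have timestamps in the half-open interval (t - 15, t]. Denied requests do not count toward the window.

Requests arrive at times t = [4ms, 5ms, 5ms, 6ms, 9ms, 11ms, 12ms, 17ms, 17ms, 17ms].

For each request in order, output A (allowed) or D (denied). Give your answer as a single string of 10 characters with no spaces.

Answer: AAAAAADDDD

Derivation:
Tracking allowed requests in the window:
  req#1 t=4ms: ALLOW
  req#2 t=5ms: ALLOW
  req#3 t=5ms: ALLOW
  req#4 t=6ms: ALLOW
  req#5 t=9ms: ALLOW
  req#6 t=11ms: ALLOW
  req#7 t=12ms: DENY
  req#8 t=17ms: DENY
  req#9 t=17ms: DENY
  req#10 t=17ms: DENY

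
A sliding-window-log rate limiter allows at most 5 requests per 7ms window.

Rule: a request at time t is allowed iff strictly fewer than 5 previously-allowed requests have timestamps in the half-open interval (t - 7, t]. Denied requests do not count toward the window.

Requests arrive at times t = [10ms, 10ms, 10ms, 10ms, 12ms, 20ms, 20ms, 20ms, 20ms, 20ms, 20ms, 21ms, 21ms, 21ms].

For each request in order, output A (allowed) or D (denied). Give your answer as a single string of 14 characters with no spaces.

Answer: AAAAAAAAAADDDD

Derivation:
Tracking allowed requests in the window:
  req#1 t=10ms: ALLOW
  req#2 t=10ms: ALLOW
  req#3 t=10ms: ALLOW
  req#4 t=10ms: ALLOW
  req#5 t=12ms: ALLOW
  req#6 t=20ms: ALLOW
  req#7 t=20ms: ALLOW
  req#8 t=20ms: ALLOW
  req#9 t=20ms: ALLOW
  req#10 t=20ms: ALLOW
  req#11 t=20ms: DENY
  req#12 t=21ms: DENY
  req#13 t=21ms: DENY
  req#14 t=21ms: DENY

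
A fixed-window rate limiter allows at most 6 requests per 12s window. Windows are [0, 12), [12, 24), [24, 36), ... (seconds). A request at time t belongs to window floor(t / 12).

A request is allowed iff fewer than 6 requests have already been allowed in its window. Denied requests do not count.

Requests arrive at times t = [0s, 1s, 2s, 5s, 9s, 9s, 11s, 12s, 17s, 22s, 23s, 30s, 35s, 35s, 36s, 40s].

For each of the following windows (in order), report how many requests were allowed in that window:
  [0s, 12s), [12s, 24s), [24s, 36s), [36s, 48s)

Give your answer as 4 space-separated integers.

Processing requests:
  req#1 t=0s (window 0): ALLOW
  req#2 t=1s (window 0): ALLOW
  req#3 t=2s (window 0): ALLOW
  req#4 t=5s (window 0): ALLOW
  req#5 t=9s (window 0): ALLOW
  req#6 t=9s (window 0): ALLOW
  req#7 t=11s (window 0): DENY
  req#8 t=12s (window 1): ALLOW
  req#9 t=17s (window 1): ALLOW
  req#10 t=22s (window 1): ALLOW
  req#11 t=23s (window 1): ALLOW
  req#12 t=30s (window 2): ALLOW
  req#13 t=35s (window 2): ALLOW
  req#14 t=35s (window 2): ALLOW
  req#15 t=36s (window 3): ALLOW
  req#16 t=40s (window 3): ALLOW

Allowed counts by window: 6 4 3 2

Answer: 6 4 3 2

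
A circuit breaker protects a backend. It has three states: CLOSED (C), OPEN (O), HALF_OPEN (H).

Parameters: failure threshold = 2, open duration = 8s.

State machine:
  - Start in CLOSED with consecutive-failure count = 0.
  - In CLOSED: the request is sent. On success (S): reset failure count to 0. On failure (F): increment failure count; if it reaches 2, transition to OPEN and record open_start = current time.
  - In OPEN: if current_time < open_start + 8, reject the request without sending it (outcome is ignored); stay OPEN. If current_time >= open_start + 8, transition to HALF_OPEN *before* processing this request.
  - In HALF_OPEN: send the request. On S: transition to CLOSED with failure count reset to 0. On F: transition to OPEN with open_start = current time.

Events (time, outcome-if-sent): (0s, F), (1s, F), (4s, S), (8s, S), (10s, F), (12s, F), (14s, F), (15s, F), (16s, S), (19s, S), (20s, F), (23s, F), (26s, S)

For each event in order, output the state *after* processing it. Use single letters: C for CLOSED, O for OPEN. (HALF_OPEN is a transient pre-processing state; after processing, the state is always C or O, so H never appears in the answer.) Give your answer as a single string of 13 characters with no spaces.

State after each event:
  event#1 t=0s outcome=F: state=CLOSED
  event#2 t=1s outcome=F: state=OPEN
  event#3 t=4s outcome=S: state=OPEN
  event#4 t=8s outcome=S: state=OPEN
  event#5 t=10s outcome=F: state=OPEN
  event#6 t=12s outcome=F: state=OPEN
  event#7 t=14s outcome=F: state=OPEN
  event#8 t=15s outcome=F: state=OPEN
  event#9 t=16s outcome=S: state=OPEN
  event#10 t=19s outcome=S: state=CLOSED
  event#11 t=20s outcome=F: state=CLOSED
  event#12 t=23s outcome=F: state=OPEN
  event#13 t=26s outcome=S: state=OPEN

Answer: COOOOOOOOCCOO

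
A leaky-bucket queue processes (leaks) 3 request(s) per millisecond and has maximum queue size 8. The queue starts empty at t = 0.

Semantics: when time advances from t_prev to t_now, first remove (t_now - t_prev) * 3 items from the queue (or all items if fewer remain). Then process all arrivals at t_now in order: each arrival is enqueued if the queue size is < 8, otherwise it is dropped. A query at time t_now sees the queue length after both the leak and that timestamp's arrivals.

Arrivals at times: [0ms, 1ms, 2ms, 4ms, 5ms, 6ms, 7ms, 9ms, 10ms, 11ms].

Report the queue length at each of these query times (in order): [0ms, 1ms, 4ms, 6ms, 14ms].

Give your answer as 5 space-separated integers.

Queue lengths at query times:
  query t=0ms: backlog = 1
  query t=1ms: backlog = 1
  query t=4ms: backlog = 1
  query t=6ms: backlog = 1
  query t=14ms: backlog = 0

Answer: 1 1 1 1 0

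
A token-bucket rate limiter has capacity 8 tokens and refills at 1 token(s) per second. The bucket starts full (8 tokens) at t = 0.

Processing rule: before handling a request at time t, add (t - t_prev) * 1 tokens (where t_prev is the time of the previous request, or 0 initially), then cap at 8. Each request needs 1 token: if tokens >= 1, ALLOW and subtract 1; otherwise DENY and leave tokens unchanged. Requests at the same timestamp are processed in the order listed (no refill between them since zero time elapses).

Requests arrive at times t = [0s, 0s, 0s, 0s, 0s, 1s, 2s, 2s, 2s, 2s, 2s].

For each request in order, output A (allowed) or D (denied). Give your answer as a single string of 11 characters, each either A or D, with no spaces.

Answer: AAAAAAAAAAD

Derivation:
Simulating step by step:
  req#1 t=0s: ALLOW
  req#2 t=0s: ALLOW
  req#3 t=0s: ALLOW
  req#4 t=0s: ALLOW
  req#5 t=0s: ALLOW
  req#6 t=1s: ALLOW
  req#7 t=2s: ALLOW
  req#8 t=2s: ALLOW
  req#9 t=2s: ALLOW
  req#10 t=2s: ALLOW
  req#11 t=2s: DENY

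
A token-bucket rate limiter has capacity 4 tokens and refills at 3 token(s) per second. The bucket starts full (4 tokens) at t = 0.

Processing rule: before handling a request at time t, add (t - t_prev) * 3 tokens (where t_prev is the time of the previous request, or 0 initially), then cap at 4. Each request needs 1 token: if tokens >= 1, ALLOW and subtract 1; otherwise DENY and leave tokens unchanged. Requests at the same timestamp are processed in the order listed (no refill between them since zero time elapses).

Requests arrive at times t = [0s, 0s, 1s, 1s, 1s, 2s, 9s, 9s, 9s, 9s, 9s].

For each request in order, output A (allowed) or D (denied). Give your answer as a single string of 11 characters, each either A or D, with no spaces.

Answer: AAAAAAAAAAD

Derivation:
Simulating step by step:
  req#1 t=0s: ALLOW
  req#2 t=0s: ALLOW
  req#3 t=1s: ALLOW
  req#4 t=1s: ALLOW
  req#5 t=1s: ALLOW
  req#6 t=2s: ALLOW
  req#7 t=9s: ALLOW
  req#8 t=9s: ALLOW
  req#9 t=9s: ALLOW
  req#10 t=9s: ALLOW
  req#11 t=9s: DENY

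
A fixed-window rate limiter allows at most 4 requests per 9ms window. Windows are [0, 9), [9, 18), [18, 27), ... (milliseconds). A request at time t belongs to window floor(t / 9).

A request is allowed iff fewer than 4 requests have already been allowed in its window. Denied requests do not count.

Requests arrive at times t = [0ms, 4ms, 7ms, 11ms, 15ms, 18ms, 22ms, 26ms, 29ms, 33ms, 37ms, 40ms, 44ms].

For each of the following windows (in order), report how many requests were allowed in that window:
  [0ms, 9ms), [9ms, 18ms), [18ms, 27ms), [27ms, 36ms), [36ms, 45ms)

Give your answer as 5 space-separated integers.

Answer: 3 2 3 2 3

Derivation:
Processing requests:
  req#1 t=0ms (window 0): ALLOW
  req#2 t=4ms (window 0): ALLOW
  req#3 t=7ms (window 0): ALLOW
  req#4 t=11ms (window 1): ALLOW
  req#5 t=15ms (window 1): ALLOW
  req#6 t=18ms (window 2): ALLOW
  req#7 t=22ms (window 2): ALLOW
  req#8 t=26ms (window 2): ALLOW
  req#9 t=29ms (window 3): ALLOW
  req#10 t=33ms (window 3): ALLOW
  req#11 t=37ms (window 4): ALLOW
  req#12 t=40ms (window 4): ALLOW
  req#13 t=44ms (window 4): ALLOW

Allowed counts by window: 3 2 3 2 3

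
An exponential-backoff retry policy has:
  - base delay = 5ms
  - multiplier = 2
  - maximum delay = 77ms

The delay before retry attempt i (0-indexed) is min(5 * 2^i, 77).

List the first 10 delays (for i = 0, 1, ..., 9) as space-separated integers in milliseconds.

Answer: 5 10 20 40 77 77 77 77 77 77

Derivation:
Computing each delay:
  i=0: min(5*2^0, 77) = 5
  i=1: min(5*2^1, 77) = 10
  i=2: min(5*2^2, 77) = 20
  i=3: min(5*2^3, 77) = 40
  i=4: min(5*2^4, 77) = 77
  i=5: min(5*2^5, 77) = 77
  i=6: min(5*2^6, 77) = 77
  i=7: min(5*2^7, 77) = 77
  i=8: min(5*2^8, 77) = 77
  i=9: min(5*2^9, 77) = 77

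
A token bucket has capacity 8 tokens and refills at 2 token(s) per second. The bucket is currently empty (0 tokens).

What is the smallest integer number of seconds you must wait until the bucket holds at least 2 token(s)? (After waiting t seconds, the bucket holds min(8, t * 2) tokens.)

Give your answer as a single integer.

Need t * 2 >= 2, so t >= 2/2.
Smallest integer t = ceil(2/2) = 1.

Answer: 1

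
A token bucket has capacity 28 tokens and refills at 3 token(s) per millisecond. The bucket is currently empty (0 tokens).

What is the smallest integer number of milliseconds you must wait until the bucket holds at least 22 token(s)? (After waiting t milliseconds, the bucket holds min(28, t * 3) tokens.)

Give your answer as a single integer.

Answer: 8

Derivation:
Need t * 3 >= 22, so t >= 22/3.
Smallest integer t = ceil(22/3) = 8.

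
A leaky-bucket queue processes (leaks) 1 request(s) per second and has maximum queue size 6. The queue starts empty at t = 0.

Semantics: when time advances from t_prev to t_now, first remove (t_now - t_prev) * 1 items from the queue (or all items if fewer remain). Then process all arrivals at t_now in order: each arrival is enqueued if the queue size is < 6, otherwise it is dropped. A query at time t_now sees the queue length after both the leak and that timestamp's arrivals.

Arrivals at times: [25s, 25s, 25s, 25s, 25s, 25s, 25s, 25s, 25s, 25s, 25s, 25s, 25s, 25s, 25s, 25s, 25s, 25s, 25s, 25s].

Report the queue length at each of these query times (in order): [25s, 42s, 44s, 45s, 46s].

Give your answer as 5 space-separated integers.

Answer: 6 0 0 0 0

Derivation:
Queue lengths at query times:
  query t=25s: backlog = 6
  query t=42s: backlog = 0
  query t=44s: backlog = 0
  query t=45s: backlog = 0
  query t=46s: backlog = 0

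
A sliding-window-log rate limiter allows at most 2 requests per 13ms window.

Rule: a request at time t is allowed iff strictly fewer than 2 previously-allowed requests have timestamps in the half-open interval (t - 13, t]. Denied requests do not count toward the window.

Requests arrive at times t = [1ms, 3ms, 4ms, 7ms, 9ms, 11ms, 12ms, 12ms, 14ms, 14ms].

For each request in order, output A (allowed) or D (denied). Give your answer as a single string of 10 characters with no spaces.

Answer: AADDDDDDAD

Derivation:
Tracking allowed requests in the window:
  req#1 t=1ms: ALLOW
  req#2 t=3ms: ALLOW
  req#3 t=4ms: DENY
  req#4 t=7ms: DENY
  req#5 t=9ms: DENY
  req#6 t=11ms: DENY
  req#7 t=12ms: DENY
  req#8 t=12ms: DENY
  req#9 t=14ms: ALLOW
  req#10 t=14ms: DENY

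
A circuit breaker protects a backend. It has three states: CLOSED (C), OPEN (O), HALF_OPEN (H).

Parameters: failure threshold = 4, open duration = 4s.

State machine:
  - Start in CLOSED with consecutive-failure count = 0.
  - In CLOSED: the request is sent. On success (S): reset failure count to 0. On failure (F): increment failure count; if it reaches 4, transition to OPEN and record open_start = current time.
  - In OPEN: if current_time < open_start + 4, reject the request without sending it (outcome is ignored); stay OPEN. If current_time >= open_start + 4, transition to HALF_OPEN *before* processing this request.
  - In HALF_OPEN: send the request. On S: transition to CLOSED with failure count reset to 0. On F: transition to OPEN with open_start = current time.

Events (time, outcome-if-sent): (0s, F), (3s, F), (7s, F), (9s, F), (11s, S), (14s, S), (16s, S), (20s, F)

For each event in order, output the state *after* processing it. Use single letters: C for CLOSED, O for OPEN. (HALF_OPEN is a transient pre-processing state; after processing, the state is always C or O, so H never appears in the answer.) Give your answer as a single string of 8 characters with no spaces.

Answer: CCCOOCCC

Derivation:
State after each event:
  event#1 t=0s outcome=F: state=CLOSED
  event#2 t=3s outcome=F: state=CLOSED
  event#3 t=7s outcome=F: state=CLOSED
  event#4 t=9s outcome=F: state=OPEN
  event#5 t=11s outcome=S: state=OPEN
  event#6 t=14s outcome=S: state=CLOSED
  event#7 t=16s outcome=S: state=CLOSED
  event#8 t=20s outcome=F: state=CLOSED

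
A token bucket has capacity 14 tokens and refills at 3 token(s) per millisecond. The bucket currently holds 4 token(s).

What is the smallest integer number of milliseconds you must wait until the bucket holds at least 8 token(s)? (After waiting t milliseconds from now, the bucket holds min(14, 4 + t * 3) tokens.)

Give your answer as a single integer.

Answer: 2

Derivation:
Need 4 + t * 3 >= 8, so t >= 4/3.
Smallest integer t = ceil(4/3) = 2.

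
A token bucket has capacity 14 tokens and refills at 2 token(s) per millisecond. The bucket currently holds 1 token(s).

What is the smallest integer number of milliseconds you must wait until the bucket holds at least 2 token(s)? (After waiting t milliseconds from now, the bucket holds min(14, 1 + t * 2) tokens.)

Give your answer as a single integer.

Need 1 + t * 2 >= 2, so t >= 1/2.
Smallest integer t = ceil(1/2) = 1.

Answer: 1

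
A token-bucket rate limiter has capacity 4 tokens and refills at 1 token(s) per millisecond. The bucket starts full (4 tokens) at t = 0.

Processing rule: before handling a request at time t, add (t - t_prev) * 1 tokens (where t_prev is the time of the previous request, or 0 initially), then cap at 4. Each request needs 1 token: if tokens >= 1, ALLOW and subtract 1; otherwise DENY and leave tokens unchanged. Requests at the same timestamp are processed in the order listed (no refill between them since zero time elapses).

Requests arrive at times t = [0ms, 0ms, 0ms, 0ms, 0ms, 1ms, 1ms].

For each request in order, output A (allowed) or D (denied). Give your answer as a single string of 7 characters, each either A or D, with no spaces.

Answer: AAAADAD

Derivation:
Simulating step by step:
  req#1 t=0ms: ALLOW
  req#2 t=0ms: ALLOW
  req#3 t=0ms: ALLOW
  req#4 t=0ms: ALLOW
  req#5 t=0ms: DENY
  req#6 t=1ms: ALLOW
  req#7 t=1ms: DENY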